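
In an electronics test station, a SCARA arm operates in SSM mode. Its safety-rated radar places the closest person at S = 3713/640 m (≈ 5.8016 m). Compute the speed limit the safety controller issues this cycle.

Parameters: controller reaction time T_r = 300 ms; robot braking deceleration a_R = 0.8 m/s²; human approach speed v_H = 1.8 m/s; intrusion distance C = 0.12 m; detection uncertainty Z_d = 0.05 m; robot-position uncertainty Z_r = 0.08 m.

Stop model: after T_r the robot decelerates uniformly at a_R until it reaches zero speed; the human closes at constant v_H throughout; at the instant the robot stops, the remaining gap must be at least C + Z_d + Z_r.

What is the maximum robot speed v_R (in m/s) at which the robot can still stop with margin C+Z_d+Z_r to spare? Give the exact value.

at the boundary: (5/8)·v² + (51/20)·v + (-16037/3200) = 0
  disc = (51/20)² − 4·(5/8)·(-16037/3200) = 121801/6400 ; √disc = 349/80
  v_R = (−(51/20) + 349/80) / (2·(5/8)) = 29/20 m/s
check:
stop time T_s = (29/20)/(4/5) = 1.8125 s
reaction-phase robot travel = 1.4500·0.3000 = 0.4350 m
robot covers 1.4500·1.8125 − ½·0.8000·1.8125² = 1.3141 m while stopping
person approaches 1.8000·(0.3000+1.8125) = 3.8025 m
margins: 0.1200+0.0500+0.0800 = 0.2500 m
sum ≈ 0.4350+1.3141+3.8025+0.2500 ≈ 5.8016 m = S ✓

v_R_max = 29/20 m/s = 1.4500 m/s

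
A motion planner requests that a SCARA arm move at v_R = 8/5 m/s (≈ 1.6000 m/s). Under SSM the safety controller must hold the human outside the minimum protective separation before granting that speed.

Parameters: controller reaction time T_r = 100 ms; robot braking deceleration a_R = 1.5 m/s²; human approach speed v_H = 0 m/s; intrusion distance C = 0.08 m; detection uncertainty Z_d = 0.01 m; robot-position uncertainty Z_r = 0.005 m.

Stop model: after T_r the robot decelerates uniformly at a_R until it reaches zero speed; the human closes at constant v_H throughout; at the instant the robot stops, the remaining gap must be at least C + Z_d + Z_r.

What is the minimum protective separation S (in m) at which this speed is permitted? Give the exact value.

S_min = 133/120 m = 1.1083 m

braking lasts T_s = (8/5)/(3/2) = 1.0667 s
reaction-phase robot travel = 1.6000·0.1000 = 0.1600 m
robot covers 1.6000·1.0667 − ½·1.5000·1.0667² = 0.8533 m while stopping
human over T_r+T_s: 0.0000·(0.1000+1.0667) = 0.0000 m
C+Z_d+Z_r = 0.0800+0.0100+0.0050 = 0.0950 m
S_min ≈ 0.1600+0.8533+0.0000+0.0950  ⇒  S_min = 133/120 m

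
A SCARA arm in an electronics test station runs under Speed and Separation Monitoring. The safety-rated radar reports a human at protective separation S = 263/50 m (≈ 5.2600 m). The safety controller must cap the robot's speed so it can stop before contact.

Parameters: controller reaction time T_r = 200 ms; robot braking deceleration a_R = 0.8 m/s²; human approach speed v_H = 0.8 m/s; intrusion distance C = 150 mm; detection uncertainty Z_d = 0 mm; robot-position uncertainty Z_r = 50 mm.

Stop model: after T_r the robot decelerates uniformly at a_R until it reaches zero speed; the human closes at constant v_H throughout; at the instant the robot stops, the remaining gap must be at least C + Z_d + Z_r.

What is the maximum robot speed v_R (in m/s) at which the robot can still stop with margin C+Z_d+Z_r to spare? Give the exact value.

v_R_max = 2 m/s = 2.0000 m/s

at the boundary: (5/8)·v² + (6/5)·v + (-49/10) = 0
  disc = (6/5)² − 4·(5/8)·(-49/10) = 1369/100 ; √disc = 37/10
  v_R = (−(6/5) + 37/10) / (2·(5/8)) = 2 m/s
check:
stop time T_s = 2/(4/5) = 2.5000 s
robot covers v_R·T_r = 2.0000·0.2000 = 0.4000 m before braking
braking distance = 2.0000²/(2·0.8000) = 2.5000 m
person approaches 0.8000·(0.2000+2.5000) = 2.1600 m
C+Z_d+Z_r = 0.1500+0.0000+0.0500 = 0.2000 m
sum ≈ 0.4000+2.5000+2.1600+0.2000 ≈ 5.2600 m = S ✓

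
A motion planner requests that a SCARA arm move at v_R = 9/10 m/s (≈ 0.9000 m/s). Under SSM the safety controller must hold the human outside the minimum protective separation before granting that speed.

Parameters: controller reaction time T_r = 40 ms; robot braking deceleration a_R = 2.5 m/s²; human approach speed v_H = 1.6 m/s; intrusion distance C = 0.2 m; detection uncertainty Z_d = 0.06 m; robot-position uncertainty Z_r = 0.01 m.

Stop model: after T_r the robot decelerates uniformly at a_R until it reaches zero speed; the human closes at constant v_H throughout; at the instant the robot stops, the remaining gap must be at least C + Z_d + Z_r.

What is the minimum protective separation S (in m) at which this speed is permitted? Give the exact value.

S_min = 277/250 m = 1.1080 m

braking lasts T_s = (9/10)/(5/2) = 0.3600 s
robot in T_r: 0.9000·0.0400 = 0.0360 m
robot covers 0.9000·0.3600 − ½·2.5000·0.3600² = 0.1620 m while stopping
human closes 1.6000·0.4000 = 0.6400 m
residual clearance needed = 0.2000+0.0600+0.0100 = 0.2700 m
S_min ≈ 0.0360+0.1620+0.6400+0.2700  ⇒  S_min = 277/250 m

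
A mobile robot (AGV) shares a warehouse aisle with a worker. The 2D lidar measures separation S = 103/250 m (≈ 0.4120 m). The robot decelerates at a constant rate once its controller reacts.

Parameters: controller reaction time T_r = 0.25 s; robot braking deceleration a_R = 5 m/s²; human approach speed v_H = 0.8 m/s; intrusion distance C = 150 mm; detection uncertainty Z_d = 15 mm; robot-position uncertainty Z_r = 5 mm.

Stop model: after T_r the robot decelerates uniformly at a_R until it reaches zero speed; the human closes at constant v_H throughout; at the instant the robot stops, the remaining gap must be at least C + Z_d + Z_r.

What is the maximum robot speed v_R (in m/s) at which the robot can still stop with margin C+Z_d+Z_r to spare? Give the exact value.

v_R_max = 1/10 m/s = 0.1000 m/s

collect terms ⇒ (1/10)·v_R² + (41/100)·v_R + (-21/500) = 0
  disc = (41/100)² − 4·(1/10)·(-21/500) = 1849/10000 ; √disc = 43/100
  v_R = (−(41/100) + 43/100) / (2·(1/10)) = 1/10 m/s
check:
braking lasts T_s = (1/10)/5 = 0.0200 s
robot covers v_R·T_r = 0.1000·0.2500 = 0.0250 m before braking
robot under decel: 0.1000²/(2·5.0000) = 0.0010 m
human over T_r+T_s: 0.8000·(0.2500+0.0200) = 0.2160 m
margins: 0.1500+0.0150+0.0050 = 0.1700 m
sum ≈ 0.0250+0.0010+0.2160+0.1700 ≈ 0.4120 m = S ✓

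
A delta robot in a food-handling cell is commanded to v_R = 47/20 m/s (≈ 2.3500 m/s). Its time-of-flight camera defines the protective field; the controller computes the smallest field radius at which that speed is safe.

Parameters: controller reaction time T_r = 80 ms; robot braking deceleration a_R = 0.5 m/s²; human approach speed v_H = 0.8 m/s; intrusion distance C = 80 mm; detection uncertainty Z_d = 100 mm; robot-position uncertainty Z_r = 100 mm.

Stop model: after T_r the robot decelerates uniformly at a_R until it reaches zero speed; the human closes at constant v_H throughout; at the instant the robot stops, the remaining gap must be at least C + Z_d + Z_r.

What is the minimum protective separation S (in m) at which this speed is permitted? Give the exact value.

S_min = 19629/2000 m = 9.8145 m

stop time T_s = (47/20)/(1/2) = 4.7000 s
reaction-phase robot travel = 2.3500·0.0800 = 0.1880 m
braking distance = 2.3500²/(2·0.5000) = 5.5225 m
person approaches 0.8000·(0.0800+4.7000) = 3.8240 m
residual clearance needed = 0.0800+0.1000+0.1000 = 0.2800 m
S_min ≈ 0.1880+5.5225+3.8240+0.2800  ⇒  S_min = 19629/2000 m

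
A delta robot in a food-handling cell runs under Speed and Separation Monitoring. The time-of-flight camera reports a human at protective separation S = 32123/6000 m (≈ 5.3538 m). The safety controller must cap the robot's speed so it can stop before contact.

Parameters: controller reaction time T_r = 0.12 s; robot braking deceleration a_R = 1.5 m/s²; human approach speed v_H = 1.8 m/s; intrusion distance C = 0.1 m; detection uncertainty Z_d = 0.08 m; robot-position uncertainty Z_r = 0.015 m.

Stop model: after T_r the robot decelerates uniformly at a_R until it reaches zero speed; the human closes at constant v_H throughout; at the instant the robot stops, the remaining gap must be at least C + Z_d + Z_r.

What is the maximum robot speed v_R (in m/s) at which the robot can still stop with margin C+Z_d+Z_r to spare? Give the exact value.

v_R_max = 47/20 m/s = 2.3500 m/s

at the boundary: (1/3)·v² + (33/25)·v + (-29657/6000) = 0
  disc = (33/25)² − 4·(1/3)·(-29657/6000) = 187489/22500 ; √disc = 433/150
  v_R = (−(33/25) + 433/150) / (2·(1/3)) = 47/20 m/s
check:
T_s = v_R/a_R = (47/20)/(3/2) = 1.5667 s
robot in T_r: 2.3500·0.1200 = 0.2820 m
braking distance = 2.3500²/(2·1.5000) = 1.8408 m
human over T_r+T_s: 1.8000·(0.1200+1.5667) = 3.0360 m
margins: 0.1000+0.0800+0.0150 = 0.1950 m
sum ≈ 0.2820+1.8408+3.0360+0.1950 ≈ 5.3538 m = S ✓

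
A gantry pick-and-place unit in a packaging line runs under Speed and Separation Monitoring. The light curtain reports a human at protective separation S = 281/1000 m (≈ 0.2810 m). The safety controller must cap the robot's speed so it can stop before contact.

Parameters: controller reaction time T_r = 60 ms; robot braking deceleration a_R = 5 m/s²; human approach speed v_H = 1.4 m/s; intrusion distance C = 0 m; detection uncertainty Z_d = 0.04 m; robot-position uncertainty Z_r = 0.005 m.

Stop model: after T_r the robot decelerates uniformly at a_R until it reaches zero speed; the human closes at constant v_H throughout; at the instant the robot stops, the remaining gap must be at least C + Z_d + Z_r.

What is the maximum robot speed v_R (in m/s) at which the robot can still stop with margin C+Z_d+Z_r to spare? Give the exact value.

at the boundary: (1/10)·v² + (17/50)·v + (-19/125) = 0
  disc = (17/50)² − 4·(1/10)·(-19/125) = 441/2500 ; √disc = 21/50
  v_R = (−(17/50) + 21/50) / (2·(1/10)) = 2/5 m/s
check:
T_s = v_R/a_R = (2/5)/5 = 0.0800 s
robot covers v_R·T_r = 0.4000·0.0600 = 0.0240 m before braking
robot covers 0.4000·0.0800 − ½·5.0000·0.0800² = 0.0160 m while stopping
person approaches 1.4000·(0.0600+0.0800) = 0.1960 m
margins: 0.0000+0.0400+0.0050 = 0.0450 m
sum ≈ 0.0240+0.0160+0.1960+0.0450 ≈ 0.2810 m = S ✓

v_R_max = 2/5 m/s = 0.4000 m/s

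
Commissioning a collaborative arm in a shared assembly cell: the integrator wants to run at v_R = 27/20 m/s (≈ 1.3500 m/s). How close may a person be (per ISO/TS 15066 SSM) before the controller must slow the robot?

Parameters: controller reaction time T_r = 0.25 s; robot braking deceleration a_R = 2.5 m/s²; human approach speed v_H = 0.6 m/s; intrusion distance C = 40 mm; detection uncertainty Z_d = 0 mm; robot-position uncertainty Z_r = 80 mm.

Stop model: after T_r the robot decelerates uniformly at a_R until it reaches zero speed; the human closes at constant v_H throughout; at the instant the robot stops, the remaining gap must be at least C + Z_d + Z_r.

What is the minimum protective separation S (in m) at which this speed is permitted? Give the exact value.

S_min = 162/125 m = 1.2960 m

braking lasts T_s = (27/20)/(5/2) = 0.5400 s
reaction-phase robot travel = 1.3500·0.2500 = 0.3375 m
robot covers 1.3500·0.5400 − ½·2.5000·0.5400² = 0.3645 m while stopping
person approaches 0.6000·(0.2500+0.5400) = 0.4740 m
residual clearance needed = 0.0400+0.0000+0.0800 = 0.1200 m
S_min ≈ 0.3375+0.3645+0.4740+0.1200  ⇒  S_min = 162/125 m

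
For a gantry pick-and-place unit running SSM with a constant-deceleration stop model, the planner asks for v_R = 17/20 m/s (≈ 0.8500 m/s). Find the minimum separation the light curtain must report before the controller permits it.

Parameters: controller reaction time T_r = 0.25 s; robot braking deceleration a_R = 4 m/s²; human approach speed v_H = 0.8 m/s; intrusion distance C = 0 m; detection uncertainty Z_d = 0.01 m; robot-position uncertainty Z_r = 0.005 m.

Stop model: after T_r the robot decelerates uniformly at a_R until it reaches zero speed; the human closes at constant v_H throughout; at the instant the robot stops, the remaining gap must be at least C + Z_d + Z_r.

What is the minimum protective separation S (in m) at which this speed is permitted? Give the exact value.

S_min = 2201/3200 m = 0.6878 m

braking lasts T_s = (17/20)/4 = 0.2125 s
robot covers v_R·T_r = 0.8500·0.2500 = 0.2125 m before braking
robot covers 0.8500·0.2125 − ½·4.0000·0.2125² = 0.0903 m while stopping
person approaches 0.8000·(0.2500+0.2125) = 0.3700 m
residual clearance needed = 0.0000+0.0100+0.0050 = 0.0150 m
S_min ≈ 0.2125+0.0903+0.3700+0.0150  ⇒  S_min = 2201/3200 m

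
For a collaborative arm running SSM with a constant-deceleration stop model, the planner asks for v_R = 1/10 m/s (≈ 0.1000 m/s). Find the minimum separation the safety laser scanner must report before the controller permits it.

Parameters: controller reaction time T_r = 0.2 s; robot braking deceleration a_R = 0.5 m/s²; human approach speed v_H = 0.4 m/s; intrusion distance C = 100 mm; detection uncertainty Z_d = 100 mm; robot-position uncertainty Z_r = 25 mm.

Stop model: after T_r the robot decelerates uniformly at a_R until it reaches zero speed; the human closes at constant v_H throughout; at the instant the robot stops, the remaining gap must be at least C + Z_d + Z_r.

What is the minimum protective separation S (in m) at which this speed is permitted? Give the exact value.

braking lasts T_s = (1/10)/(1/2) = 0.2000 s
robot in T_r: 0.1000·0.2000 = 0.0200 m
braking distance = 0.1000²/(2·0.5000) = 0.0100 m
person approaches 0.4000·(0.2000+0.2000) = 0.1600 m
C+Z_d+Z_r = 0.1000+0.1000+0.0250 = 0.2250 m
S_min ≈ 0.0200+0.0100+0.1600+0.2250  ⇒  S_min = 83/200 m

S_min = 83/200 m = 0.4150 m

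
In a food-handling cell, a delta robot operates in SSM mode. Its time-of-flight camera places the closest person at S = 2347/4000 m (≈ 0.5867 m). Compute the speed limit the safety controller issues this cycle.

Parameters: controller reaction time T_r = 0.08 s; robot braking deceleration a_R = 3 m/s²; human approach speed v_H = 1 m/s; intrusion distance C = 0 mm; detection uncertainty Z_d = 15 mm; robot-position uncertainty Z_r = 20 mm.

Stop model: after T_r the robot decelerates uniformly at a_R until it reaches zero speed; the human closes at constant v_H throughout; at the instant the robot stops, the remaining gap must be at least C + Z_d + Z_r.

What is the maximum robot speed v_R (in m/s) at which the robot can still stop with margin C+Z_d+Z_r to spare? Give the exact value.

v_R_max = 17/20 m/s = 0.8500 m/s

collect terms ⇒ (1/6)·v_R² + (31/75)·v_R + (-1887/4000) = 0
  disc = (31/75)² − 4·(1/6)·(-1887/4000) = 43681/90000 ; √disc = 209/300
  v_R = (−(31/75) + 209/300) / (2·(1/6)) = 17/20 m/s
check:
T_s = v_R/a_R = (17/20)/3 = 0.2833 s
robot in T_r: 0.8500·0.0800 = 0.0680 m
robot covers 0.8500·0.2833 − ½·3.0000·0.2833² = 0.1204 m while stopping
person approaches 1.0000·(0.0800+0.2833) = 0.3633 m
C+Z_d+Z_r = 0.0000+0.0150+0.0200 = 0.0350 m
sum ≈ 0.0680+0.1204+0.3633+0.0350 ≈ 0.5867 m = S ✓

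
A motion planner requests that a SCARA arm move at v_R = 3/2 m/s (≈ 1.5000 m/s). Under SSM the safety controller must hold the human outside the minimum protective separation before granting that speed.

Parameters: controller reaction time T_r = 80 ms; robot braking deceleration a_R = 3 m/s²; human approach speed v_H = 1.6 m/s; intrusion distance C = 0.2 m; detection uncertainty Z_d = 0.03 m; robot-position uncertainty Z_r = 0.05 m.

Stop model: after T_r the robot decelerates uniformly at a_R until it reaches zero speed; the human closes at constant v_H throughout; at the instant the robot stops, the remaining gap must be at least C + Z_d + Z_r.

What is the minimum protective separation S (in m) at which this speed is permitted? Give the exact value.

S_min = 1703/1000 m = 1.7030 m

stop time T_s = (3/2)/3 = 0.5000 s
reaction-phase robot travel = 1.5000·0.0800 = 0.1200 m
braking distance = 1.5000²/(2·3.0000) = 0.3750 m
human over T_r+T_s: 1.6000·(0.0800+0.5000) = 0.9280 m
margins: 0.2000+0.0300+0.0500 = 0.2800 m
S_min ≈ 0.1200+0.3750+0.9280+0.2800  ⇒  S_min = 1703/1000 m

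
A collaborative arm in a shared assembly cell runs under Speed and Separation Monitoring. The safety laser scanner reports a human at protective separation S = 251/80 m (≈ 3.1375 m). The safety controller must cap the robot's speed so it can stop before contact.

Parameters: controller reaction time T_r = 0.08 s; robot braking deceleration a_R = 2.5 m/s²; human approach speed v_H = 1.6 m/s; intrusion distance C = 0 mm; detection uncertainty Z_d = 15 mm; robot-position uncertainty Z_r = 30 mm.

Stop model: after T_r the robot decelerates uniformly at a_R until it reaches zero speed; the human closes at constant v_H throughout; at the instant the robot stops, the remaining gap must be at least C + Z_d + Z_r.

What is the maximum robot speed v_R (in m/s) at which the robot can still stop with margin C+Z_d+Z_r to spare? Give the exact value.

quadratic (1/5)·v² + (18/25)·v + (-5929/2000) = 0
  disc = (18/25)² − 4·(1/5)·(-5929/2000) = 289/100 ; √disc = 17/10
  v_R = (−(18/25) + 17/10) / (2·(1/5)) = 49/20 m/s
check:
braking lasts T_s = (49/20)/(5/2) = 0.9800 s
reaction-phase robot travel = 2.4500·0.0800 = 0.1960 m
braking distance = 2.4500²/(2·2.5000) = 1.2005 m
human over T_r+T_s: 1.6000·(0.0800+0.9800) = 1.6960 m
residual clearance needed = 0.0000+0.0150+0.0300 = 0.0450 m
sum ≈ 0.1960+1.2005+1.6960+0.0450 ≈ 3.1375 m = S ✓

v_R_max = 49/20 m/s = 2.4500 m/s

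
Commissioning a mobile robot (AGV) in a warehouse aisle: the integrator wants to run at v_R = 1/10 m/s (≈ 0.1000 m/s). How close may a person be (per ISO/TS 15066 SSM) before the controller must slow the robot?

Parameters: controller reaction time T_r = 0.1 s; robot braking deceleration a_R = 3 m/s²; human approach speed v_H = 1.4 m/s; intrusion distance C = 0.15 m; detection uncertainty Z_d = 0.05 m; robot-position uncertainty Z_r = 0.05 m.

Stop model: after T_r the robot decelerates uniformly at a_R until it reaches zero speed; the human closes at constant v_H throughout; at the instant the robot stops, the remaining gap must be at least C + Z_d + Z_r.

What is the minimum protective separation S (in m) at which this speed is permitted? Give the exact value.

braking lasts T_s = (1/10)/3 = 0.0333 s
robot in T_r: 0.1000·0.1000 = 0.0100 m
robot covers 0.1000·0.0333 − ½·3.0000·0.0333² = 0.0017 m while stopping
human closes 1.4000·0.1333 = 0.1867 m
margins: 0.1500+0.0500+0.0500 = 0.2500 m
S_min ≈ 0.0100+0.0017+0.1867+0.2500  ⇒  S_min = 269/600 m

S_min = 269/600 m = 0.4483 m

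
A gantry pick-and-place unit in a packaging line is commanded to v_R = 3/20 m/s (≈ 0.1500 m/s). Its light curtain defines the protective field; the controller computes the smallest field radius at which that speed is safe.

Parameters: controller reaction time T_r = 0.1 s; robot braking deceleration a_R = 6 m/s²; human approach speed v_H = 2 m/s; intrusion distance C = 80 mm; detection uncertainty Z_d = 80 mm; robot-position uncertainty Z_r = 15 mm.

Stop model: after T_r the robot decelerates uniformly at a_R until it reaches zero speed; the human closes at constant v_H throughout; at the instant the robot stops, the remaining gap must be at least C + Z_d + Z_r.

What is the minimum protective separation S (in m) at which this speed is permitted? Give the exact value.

braking lasts T_s = (3/20)/6 = 0.0250 s
robot covers v_R·T_r = 0.1500·0.1000 = 0.0150 m before braking
robot under decel: 0.1500²/(2·6.0000) = 0.0019 m
person approaches 2.0000·(0.1000+0.0250) = 0.2500 m
C+Z_d+Z_r = 0.0800+0.0800+0.0150 = 0.1750 m
S_min ≈ 0.0150+0.0019+0.2500+0.1750  ⇒  S_min = 707/1600 m

S_min = 707/1600 m = 0.4419 m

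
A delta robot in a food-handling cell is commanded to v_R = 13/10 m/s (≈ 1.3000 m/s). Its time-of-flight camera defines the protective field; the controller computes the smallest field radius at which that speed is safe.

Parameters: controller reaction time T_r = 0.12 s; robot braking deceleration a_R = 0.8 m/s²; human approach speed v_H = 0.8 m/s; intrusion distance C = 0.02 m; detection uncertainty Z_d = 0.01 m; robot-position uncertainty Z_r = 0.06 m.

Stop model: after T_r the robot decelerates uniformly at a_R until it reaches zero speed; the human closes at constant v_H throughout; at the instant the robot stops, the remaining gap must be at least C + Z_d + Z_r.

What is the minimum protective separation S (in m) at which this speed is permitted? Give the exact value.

braking lasts T_s = (13/10)/(4/5) = 1.6250 s
robot in T_r: 1.3000·0.1200 = 0.1560 m
robot covers 1.3000·1.6250 − ½·0.8000·1.6250² = 1.0562 m while stopping
person approaches 0.8000·(0.1200+1.6250) = 1.3960 m
residual clearance needed = 0.0200+0.0100+0.0600 = 0.0900 m
S_min ≈ 0.1560+1.0562+1.3960+0.0900  ⇒  S_min = 10793/4000 m

S_min = 10793/4000 m = 2.6982 m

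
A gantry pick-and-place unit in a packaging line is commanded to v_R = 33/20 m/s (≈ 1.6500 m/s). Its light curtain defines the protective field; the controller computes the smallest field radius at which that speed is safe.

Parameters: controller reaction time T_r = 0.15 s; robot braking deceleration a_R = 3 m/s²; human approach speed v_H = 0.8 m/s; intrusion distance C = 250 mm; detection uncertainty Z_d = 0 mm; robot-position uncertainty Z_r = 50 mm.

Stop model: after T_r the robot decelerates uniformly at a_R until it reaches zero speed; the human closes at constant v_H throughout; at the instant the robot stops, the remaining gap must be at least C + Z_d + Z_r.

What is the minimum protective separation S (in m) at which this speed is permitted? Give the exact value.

braking lasts T_s = (33/20)/3 = 0.5500 s
reaction-phase robot travel = 1.6500·0.1500 = 0.2475 m
braking distance = 1.6500²/(2·3.0000) = 0.4537 m
human closes 0.8000·0.7000 = 0.5600 m
C+Z_d+Z_r = 0.2500+0.0000+0.0500 = 0.3000 m
S_min ≈ 0.2475+0.4537+0.5600+0.3000  ⇒  S_min = 1249/800 m

S_min = 1249/800 m = 1.5613 m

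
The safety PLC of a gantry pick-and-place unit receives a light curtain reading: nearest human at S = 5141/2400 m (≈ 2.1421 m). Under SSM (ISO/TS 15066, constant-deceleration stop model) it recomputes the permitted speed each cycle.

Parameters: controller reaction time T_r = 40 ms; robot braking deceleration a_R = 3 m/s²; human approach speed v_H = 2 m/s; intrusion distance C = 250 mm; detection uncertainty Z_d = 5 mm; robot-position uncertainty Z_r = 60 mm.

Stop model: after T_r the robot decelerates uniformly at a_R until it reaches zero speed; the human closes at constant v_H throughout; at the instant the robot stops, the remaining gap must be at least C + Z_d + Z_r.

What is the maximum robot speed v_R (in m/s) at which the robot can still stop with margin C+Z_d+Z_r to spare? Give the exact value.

v_R_max = 7/4 m/s = 1.7500 m/s

quadratic (1/6)·v² + (53/75)·v + (-4193/2400) = 0
  disc = (53/75)² − 4·(1/6)·(-4193/2400) = 16641/10000 ; √disc = 129/100
  v_R = (−(53/75) + 129/100) / (2·(1/6)) = 7/4 m/s
check:
T_s = v_R/a_R = (7/4)/3 = 0.5833 s
reaction-phase robot travel = 1.7500·0.0400 = 0.0700 m
braking distance = 1.7500²/(2·3.0000) = 0.5104 m
human closes 2.0000·0.6233 = 1.2467 m
C+Z_d+Z_r = 0.2500+0.0050+0.0600 = 0.3150 m
sum ≈ 0.0700+0.5104+1.2467+0.3150 ≈ 2.1421 m = S ✓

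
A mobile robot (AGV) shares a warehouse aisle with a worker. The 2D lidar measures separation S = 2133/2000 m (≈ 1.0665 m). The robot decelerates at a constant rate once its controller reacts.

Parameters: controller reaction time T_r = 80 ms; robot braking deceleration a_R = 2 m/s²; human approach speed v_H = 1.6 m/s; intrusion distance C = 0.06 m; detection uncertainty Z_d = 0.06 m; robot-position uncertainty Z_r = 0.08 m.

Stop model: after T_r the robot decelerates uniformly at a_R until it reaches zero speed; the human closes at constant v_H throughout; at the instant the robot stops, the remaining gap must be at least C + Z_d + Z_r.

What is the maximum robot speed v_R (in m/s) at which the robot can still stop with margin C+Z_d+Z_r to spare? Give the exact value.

v_R_max = 7/10 m/s = 0.7000 m/s

at the boundary: (1/4)·v² + (22/25)·v + (-1477/2000) = 0
  disc = (22/25)² − 4·(1/4)·(-1477/2000) = 15129/10000 ; √disc = 123/100
  v_R = (−(22/25) + 123/100) / (2·(1/4)) = 7/10 m/s
check:
stop time T_s = (7/10)/2 = 0.3500 s
robot covers v_R·T_r = 0.7000·0.0800 = 0.0560 m before braking
robot covers 0.7000·0.3500 − ½·2.0000·0.3500² = 0.1225 m while stopping
person approaches 1.6000·(0.0800+0.3500) = 0.6880 m
margins: 0.0600+0.0600+0.0800 = 0.2000 m
sum ≈ 0.0560+0.1225+0.6880+0.2000 ≈ 1.0665 m = S ✓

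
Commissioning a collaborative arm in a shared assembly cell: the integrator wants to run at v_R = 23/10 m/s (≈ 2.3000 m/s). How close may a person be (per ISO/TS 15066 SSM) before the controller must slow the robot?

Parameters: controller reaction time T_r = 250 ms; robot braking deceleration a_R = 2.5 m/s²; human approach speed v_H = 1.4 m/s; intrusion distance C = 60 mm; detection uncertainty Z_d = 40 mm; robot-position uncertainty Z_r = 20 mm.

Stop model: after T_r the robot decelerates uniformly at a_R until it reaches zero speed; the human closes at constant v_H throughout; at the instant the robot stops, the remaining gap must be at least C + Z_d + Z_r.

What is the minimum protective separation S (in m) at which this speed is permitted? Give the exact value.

stop time T_s = (23/10)/(5/2) = 0.9200 s
robot covers v_R·T_r = 2.3000·0.2500 = 0.5750 m before braking
robot under decel: 2.3000²/(2·2.5000) = 1.0580 m
human closes 1.4000·1.1700 = 1.6380 m
C+Z_d+Z_r = 0.0600+0.0400+0.0200 = 0.1200 m
S_min ≈ 0.5750+1.0580+1.6380+0.1200  ⇒  S_min = 3391/1000 m

S_min = 3391/1000 m = 3.3910 m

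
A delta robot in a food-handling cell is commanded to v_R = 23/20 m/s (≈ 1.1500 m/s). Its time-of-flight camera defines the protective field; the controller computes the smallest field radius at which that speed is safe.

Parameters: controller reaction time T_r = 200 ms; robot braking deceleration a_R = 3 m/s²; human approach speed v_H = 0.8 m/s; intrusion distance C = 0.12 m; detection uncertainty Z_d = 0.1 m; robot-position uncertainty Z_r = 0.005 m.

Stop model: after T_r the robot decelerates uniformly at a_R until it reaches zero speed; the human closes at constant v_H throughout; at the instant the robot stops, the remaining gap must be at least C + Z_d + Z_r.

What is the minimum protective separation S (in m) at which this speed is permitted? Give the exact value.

stop time T_s = (23/20)/3 = 0.3833 s
reaction-phase robot travel = 1.1500·0.2000 = 0.2300 m
braking distance = 1.1500²/(2·3.0000) = 0.2204 m
human over T_r+T_s: 0.8000·(0.2000+0.3833) = 0.4667 m
C+Z_d+Z_r = 0.1200+0.1000+0.0050 = 0.2250 m
S_min ≈ 0.2300+0.2204+0.4667+0.2250  ⇒  S_min = 2741/2400 m

S_min = 2741/2400 m = 1.1421 m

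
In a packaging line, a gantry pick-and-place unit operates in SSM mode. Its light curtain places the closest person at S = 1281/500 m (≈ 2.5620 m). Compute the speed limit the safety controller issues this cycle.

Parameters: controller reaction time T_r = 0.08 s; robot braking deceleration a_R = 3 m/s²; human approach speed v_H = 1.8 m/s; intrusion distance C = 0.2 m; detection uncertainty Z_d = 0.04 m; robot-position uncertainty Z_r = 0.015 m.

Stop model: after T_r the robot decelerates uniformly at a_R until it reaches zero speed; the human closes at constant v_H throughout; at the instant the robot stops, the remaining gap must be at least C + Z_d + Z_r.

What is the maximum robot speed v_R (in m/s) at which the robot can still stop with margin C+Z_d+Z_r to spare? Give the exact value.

v_R_max = 21/10 m/s = 2.1000 m/s

at the boundary: (1/6)·v² + (17/25)·v + (-2163/1000) = 0
  disc = (17/25)² − 4·(1/6)·(-2163/1000) = 4761/2500 ; √disc = 69/50
  v_R = (−(17/25) + 69/50) / (2·(1/6)) = 21/10 m/s
check:
stop time T_s = (21/10)/3 = 0.7000 s
robot in T_r: 2.1000·0.0800 = 0.1680 m
robot under decel: 2.1000²/(2·3.0000) = 0.7350 m
person approaches 1.8000·(0.0800+0.7000) = 1.4040 m
C+Z_d+Z_r = 0.2000+0.0400+0.0150 = 0.2550 m
sum ≈ 0.1680+0.7350+1.4040+0.2550 ≈ 2.5620 m = S ✓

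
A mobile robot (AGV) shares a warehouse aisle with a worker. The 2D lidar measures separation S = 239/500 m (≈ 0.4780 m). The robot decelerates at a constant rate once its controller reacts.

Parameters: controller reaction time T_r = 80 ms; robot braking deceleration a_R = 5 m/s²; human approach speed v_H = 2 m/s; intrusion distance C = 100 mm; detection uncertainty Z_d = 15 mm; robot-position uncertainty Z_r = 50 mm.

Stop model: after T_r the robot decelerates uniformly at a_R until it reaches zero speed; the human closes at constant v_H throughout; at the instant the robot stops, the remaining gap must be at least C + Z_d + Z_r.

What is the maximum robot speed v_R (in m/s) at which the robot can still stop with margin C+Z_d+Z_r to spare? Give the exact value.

collect terms ⇒ (1/10)·v_R² + (12/25)·v_R + (-153/1000) = 0
  disc = (12/25)² − 4·(1/10)·(-153/1000) = 729/2500 ; √disc = 27/50
  v_R = (−(12/25) + 27/50) / (2·(1/10)) = 3/10 m/s
check:
braking lasts T_s = (3/10)/5 = 0.0600 s
reaction-phase robot travel = 0.3000·0.0800 = 0.0240 m
robot under decel: 0.3000²/(2·5.0000) = 0.0090 m
human over T_r+T_s: 2.0000·(0.0800+0.0600) = 0.2800 m
residual clearance needed = 0.1000+0.0150+0.0500 = 0.1650 m
sum ≈ 0.0240+0.0090+0.2800+0.1650 ≈ 0.4780 m = S ✓

v_R_max = 3/10 m/s = 0.3000 m/s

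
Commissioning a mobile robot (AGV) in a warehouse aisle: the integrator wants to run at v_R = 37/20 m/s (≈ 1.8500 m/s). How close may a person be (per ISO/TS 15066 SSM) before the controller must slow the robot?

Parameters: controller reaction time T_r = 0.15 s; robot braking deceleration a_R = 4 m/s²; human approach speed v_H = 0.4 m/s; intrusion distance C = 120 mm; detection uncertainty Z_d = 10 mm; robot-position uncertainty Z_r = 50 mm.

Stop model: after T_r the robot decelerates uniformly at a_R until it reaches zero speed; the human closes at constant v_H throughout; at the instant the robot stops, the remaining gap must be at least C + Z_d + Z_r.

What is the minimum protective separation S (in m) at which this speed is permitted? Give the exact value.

S_min = 3617/3200 m = 1.1303 m

stop time T_s = (37/20)/4 = 0.4625 s
robot covers v_R·T_r = 1.8500·0.1500 = 0.2775 m before braking
braking distance = 1.8500²/(2·4.0000) = 0.4278 m
person approaches 0.4000·(0.1500+0.4625) = 0.2450 m
C+Z_d+Z_r = 0.1200+0.0100+0.0500 = 0.1800 m
S_min ≈ 0.2775+0.4278+0.2450+0.1800  ⇒  S_min = 3617/3200 m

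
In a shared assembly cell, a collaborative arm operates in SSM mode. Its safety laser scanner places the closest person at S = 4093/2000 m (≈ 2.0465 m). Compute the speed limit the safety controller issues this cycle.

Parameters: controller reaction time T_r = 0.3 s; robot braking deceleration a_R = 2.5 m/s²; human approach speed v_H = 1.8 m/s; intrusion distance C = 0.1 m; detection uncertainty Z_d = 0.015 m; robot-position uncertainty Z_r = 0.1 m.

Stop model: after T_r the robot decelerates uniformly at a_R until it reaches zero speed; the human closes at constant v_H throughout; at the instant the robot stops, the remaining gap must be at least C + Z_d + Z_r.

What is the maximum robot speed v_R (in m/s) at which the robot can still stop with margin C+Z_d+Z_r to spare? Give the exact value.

v_R_max = 21/20 m/s = 1.0500 m/s

at the boundary: (1/5)·v² + (51/50)·v + (-2583/2000) = 0
  disc = (51/50)² − 4·(1/5)·(-2583/2000) = 1296/625 ; √disc = 36/25
  v_R = (−(51/50) + 36/25) / (2·(1/5)) = 21/20 m/s
check:
T_s = v_R/a_R = (21/20)/(5/2) = 0.4200 s
robot covers v_R·T_r = 1.0500·0.3000 = 0.3150 m before braking
robot under decel: 1.0500²/(2·2.5000) = 0.2205 m
human over T_r+T_s: 1.8000·(0.3000+0.4200) = 1.2960 m
margins: 0.1000+0.0150+0.1000 = 0.2150 m
sum ≈ 0.3150+0.2205+1.2960+0.2150 ≈ 2.0465 m = S ✓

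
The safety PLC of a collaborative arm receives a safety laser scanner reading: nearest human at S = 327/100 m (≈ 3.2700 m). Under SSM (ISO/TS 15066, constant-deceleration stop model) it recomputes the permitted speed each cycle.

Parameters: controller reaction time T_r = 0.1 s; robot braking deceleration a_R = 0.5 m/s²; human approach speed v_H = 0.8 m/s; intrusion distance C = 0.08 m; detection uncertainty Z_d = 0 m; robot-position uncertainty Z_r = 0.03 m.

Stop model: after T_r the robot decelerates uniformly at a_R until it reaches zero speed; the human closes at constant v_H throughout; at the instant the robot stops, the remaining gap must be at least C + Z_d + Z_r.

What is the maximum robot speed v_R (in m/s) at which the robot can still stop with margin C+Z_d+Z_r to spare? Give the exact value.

collect terms ⇒ (1)·v_R² + (17/10)·v_R + (-77/25) = 0
  disc = (17/10)² − 4·(1)·(-77/25) = 1521/100 ; √disc = 39/10
  v_R = (−(17/10) + 39/10) / (2·(1)) = 11/10 m/s
check:
braking lasts T_s = (11/10)/(1/2) = 2.2000 s
robot in T_r: 1.1000·0.1000 = 0.1100 m
braking distance = 1.1000²/(2·0.5000) = 1.2100 m
human closes 0.8000·2.3000 = 1.8400 m
C+Z_d+Z_r = 0.0800+0.0000+0.0300 = 0.1100 m
sum ≈ 0.1100+1.2100+1.8400+0.1100 ≈ 3.2700 m = S ✓

v_R_max = 11/10 m/s = 1.1000 m/s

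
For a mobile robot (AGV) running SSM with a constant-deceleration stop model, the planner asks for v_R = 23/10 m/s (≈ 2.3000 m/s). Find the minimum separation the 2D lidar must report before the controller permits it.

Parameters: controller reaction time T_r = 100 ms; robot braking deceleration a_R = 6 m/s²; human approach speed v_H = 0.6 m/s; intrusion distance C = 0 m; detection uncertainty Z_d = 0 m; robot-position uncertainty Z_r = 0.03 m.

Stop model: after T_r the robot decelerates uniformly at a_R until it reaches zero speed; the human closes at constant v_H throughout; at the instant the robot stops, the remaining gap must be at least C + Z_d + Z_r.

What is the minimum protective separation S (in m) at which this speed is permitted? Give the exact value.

S_min = 1189/1200 m = 0.9908 m

T_s = v_R/a_R = (23/10)/6 = 0.3833 s
reaction-phase robot travel = 2.3000·0.1000 = 0.2300 m
robot under decel: 2.3000²/(2·6.0000) = 0.4408 m
person approaches 0.6000·(0.1000+0.3833) = 0.2900 m
residual clearance needed = 0.0000+0.0000+0.0300 = 0.0300 m
S_min ≈ 0.2300+0.4408+0.2900+0.0300  ⇒  S_min = 1189/1200 m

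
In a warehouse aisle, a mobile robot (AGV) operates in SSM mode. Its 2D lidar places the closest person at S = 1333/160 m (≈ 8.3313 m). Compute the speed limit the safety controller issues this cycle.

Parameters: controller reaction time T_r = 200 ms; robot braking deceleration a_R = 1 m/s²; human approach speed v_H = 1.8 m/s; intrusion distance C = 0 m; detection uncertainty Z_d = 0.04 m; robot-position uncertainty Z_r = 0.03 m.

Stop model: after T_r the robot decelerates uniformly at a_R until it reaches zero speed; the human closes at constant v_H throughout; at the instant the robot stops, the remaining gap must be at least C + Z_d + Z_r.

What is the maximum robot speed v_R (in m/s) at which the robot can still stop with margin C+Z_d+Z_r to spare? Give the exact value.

v_R_max = 49/20 m/s = 2.4500 m/s

collect terms ⇒ (1/2)·v_R² + (2)·v_R + (-6321/800) = 0
  disc = (2)² − 4·(1/2)·(-6321/800) = 7921/400 ; √disc = 89/20
  v_R = (−(2) + 89/20) / (2·(1/2)) = 49/20 m/s
check:
stop time T_s = (49/20)/1 = 2.4500 s
robot in T_r: 2.4500·0.2000 = 0.4900 m
robot covers 2.4500·2.4500 − ½·1.0000·2.4500² = 3.0013 m while stopping
person approaches 1.8000·(0.2000+2.4500) = 4.7700 m
C+Z_d+Z_r = 0.0000+0.0400+0.0300 = 0.0700 m
sum ≈ 0.4900+3.0013+4.7700+0.0700 ≈ 8.3313 m = S ✓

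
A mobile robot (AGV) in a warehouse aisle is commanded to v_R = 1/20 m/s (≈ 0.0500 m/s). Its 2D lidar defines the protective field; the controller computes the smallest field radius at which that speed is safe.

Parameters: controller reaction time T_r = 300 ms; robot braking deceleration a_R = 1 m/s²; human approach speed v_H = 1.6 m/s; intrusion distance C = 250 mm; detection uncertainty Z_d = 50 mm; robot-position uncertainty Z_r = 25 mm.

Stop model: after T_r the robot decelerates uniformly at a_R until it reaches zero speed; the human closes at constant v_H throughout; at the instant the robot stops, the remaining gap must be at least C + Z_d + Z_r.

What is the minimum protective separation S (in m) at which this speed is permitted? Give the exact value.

S_min = 721/800 m = 0.9012 m

T_s = v_R/a_R = (1/20)/1 = 0.0500 s
robot covers v_R·T_r = 0.0500·0.3000 = 0.0150 m before braking
robot covers 0.0500·0.0500 − ½·1.0000·0.0500² = 0.0013 m while stopping
human closes 1.6000·0.3500 = 0.5600 m
C+Z_d+Z_r = 0.2500+0.0500+0.0250 = 0.3250 m
S_min ≈ 0.0150+0.0013+0.5600+0.3250  ⇒  S_min = 721/800 m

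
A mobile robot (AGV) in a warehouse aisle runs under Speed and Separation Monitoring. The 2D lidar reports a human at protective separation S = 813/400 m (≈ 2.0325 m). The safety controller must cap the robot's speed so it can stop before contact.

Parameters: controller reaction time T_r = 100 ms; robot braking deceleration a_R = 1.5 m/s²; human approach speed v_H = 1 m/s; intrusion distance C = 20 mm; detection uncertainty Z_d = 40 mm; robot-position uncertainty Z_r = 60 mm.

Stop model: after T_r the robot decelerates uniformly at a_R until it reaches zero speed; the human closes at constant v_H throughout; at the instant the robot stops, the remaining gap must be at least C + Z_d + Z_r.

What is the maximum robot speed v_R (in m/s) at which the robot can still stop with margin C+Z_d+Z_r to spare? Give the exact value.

v_R_max = 29/20 m/s = 1.4500 m/s

collect terms ⇒ (1/3)·v_R² + (23/30)·v_R + (-29/16) = 0
  disc = (23/30)² − 4·(1/3)·(-29/16) = 676/225 ; √disc = 26/15
  v_R = (−(23/30) + 26/15) / (2·(1/3)) = 29/20 m/s
check:
braking lasts T_s = (29/20)/(3/2) = 0.9667 s
robot covers v_R·T_r = 1.4500·0.1000 = 0.1450 m before braking
robot under decel: 1.4500²/(2·1.5000) = 0.7008 m
person approaches 1.0000·(0.1000+0.9667) = 1.0667 m
residual clearance needed = 0.0200+0.0400+0.0600 = 0.1200 m
sum ≈ 0.1450+0.7008+1.0667+0.1200 ≈ 2.0325 m = S ✓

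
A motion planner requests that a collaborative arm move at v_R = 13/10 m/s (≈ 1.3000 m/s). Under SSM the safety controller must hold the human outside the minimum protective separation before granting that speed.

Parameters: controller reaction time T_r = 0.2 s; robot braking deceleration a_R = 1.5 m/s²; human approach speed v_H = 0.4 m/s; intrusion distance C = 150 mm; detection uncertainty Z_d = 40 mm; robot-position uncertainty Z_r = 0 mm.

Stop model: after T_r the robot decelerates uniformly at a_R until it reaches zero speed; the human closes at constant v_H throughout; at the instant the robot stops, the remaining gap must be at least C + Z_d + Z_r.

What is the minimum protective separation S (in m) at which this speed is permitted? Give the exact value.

braking lasts T_s = (13/10)/(3/2) = 0.8667 s
robot in T_r: 1.3000·0.2000 = 0.2600 m
robot covers 1.3000·0.8667 − ½·1.5000·0.8667² = 0.5633 m while stopping
person approaches 0.4000·(0.2000+0.8667) = 0.4267 m
residual clearance needed = 0.1500+0.0400+0.0000 = 0.1900 m
S_min ≈ 0.2600+0.5633+0.4267+0.1900  ⇒  S_min = 36/25 m

S_min = 36/25 m = 1.4400 m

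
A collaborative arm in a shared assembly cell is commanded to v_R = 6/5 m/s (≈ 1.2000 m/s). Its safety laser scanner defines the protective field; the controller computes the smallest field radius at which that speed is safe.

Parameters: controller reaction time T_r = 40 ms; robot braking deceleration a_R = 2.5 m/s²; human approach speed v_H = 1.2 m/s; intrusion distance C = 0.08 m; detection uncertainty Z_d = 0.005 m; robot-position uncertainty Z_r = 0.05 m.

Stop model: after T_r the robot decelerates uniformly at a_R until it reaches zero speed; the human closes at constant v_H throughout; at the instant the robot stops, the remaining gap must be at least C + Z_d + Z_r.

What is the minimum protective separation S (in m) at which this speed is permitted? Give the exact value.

stop time T_s = (6/5)/(5/2) = 0.4800 s
reaction-phase robot travel = 1.2000·0.0400 = 0.0480 m
braking distance = 1.2000²/(2·2.5000) = 0.2880 m
human closes 1.2000·0.5200 = 0.6240 m
C+Z_d+Z_r = 0.0800+0.0050+0.0500 = 0.1350 m
S_min ≈ 0.0480+0.2880+0.6240+0.1350  ⇒  S_min = 219/200 m

S_min = 219/200 m = 1.0950 m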